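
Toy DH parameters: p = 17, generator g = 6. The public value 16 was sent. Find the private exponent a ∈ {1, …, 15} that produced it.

8

Try successive powers of 6 modulo 17:
6^1 ≡ 6
6^2 ≡ 2
6^3 ≡ 12
6^4 ≡ 4
6^5 ≡ 7
6^6 ≡ 8
6^7 ≡ 14
6^8 ≡ 16
Found: a = 8.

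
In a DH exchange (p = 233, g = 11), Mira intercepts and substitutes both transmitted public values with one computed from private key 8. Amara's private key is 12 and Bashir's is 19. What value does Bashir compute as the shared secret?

Bashir receives Mira's public value M = 11^8 mod 233 instead of the honest one.
11^1 ≡ 11 (mod 233)
11^2 = (11^1)^2 ≡ 11^2 = 121 ≡ 121 (mod 233)
11^4 = (11^2)^2 ≡ 121^2 = 14641 ≡ 195 (mod 233)
11^8 = (11^4)^2 ≡ 195^2 = 38025 ≡ 46 (mod 233)
So M = 46. Bashir computes K = M^19 mod 233.
46^1 ≡ 46 (mod 233)
46^2 = (46^1)^2 ≡ 46^2 = 2116 ≡ 19 (mod 233)
46^4 = (46^2)^2 ≡ 19^2 = 361 ≡ 128 (mod 233)
46^8 = (46^4)^2 ≡ 128^2 = 16384 ≡ 74 (mod 233)
46^16 = (46^8)^2 ≡ 74^2 = 5476 ≡ 117 (mod 233)
46^19 = 46^16 · 46^2 · 46^1 ≡ 117 · 19 · 46 ≡ 204 (mod 233).

204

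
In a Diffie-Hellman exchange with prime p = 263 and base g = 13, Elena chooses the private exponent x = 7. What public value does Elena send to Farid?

Public value = 13^7 (mod 263).
13^1 ≡ 13 (mod 263)
13^2 = (13^1)^2 ≡ 13^2 = 169 ≡ 169 (mod 263)
13^4 = (13^2)^2 ≡ 169^2 = 28561 ≡ 157 (mod 263)
13^7 = 13^4 · 13^2 · 13^1 ≡ 157 · 169 · 13 ≡ 136 (mod 263).

136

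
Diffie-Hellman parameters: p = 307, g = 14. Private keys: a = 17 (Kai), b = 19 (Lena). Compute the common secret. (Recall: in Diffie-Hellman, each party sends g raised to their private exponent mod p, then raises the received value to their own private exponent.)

Lena sends B = g^b mod p = 14^19 mod 307.
14^1 ≡ 14 (mod 307)
14^2 = (14^1)^2 ≡ 14^2 = 196 ≡ 196 (mod 307)
14^4 = (14^2)^2 ≡ 196^2 = 38416 ≡ 41 (mod 307)
14^8 = (14^4)^2 ≡ 41^2 = 1681 ≡ 146 (mod 307)
14^16 = (14^8)^2 ≡ 146^2 = 21316 ≡ 133 (mod 307)
14^19 = 14^16 · 14^2 · 14^1 ≡ 133 · 196 · 14 ≡ 236 (mod 307).
So B = 236. Kai then computes K = B^a mod p = 236^17 mod 307.
236^1 ≡ 236 (mod 307)
236^2 = (236^1)^2 ≡ 236^2 = 55696 ≡ 129 (mod 307)
236^4 = (236^2)^2 ≡ 129^2 = 16641 ≡ 63 (mod 307)
236^8 = (236^4)^2 ≡ 63^2 = 3969 ≡ 285 (mod 307)
236^16 = (236^8)^2 ≡ 285^2 = 81225 ≡ 177 (mod 307)
236^17 = 236^16 · 236^1 ≡ 177 · 236 ≡ 20 (mod 307).

20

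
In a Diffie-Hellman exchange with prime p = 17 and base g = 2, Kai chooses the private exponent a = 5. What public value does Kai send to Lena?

15

Public value = 2^5 mod 17.
2^1 ≡ 2 (mod 17)
2^2 = (2^1)^2 ≡ 2^2 = 4 ≡ 4 (mod 17)
2^4 = (2^2)^2 ≡ 4^2 = 16 ≡ 16 (mod 17)
2^5 = 2^4 · 2^1 ≡ 16 · 2 ≡ 15 (mod 17).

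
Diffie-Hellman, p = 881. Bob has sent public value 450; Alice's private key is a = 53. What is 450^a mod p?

656

Shared key K = 450^53 mod 881.
450^1 ≡ 450 (mod 881)
450^2 = (450^1)^2 ≡ 450^2 = 202500 ≡ 751 (mod 881)
450^4 = (450^2)^2 ≡ 751^2 = 564001 ≡ 161 (mod 881)
450^8 = (450^4)^2 ≡ 161^2 = 25921 ≡ 372 (mod 881)
450^16 = (450^8)^2 ≡ 372^2 = 138384 ≡ 67 (mod 881)
450^32 = (450^16)^2 ≡ 67^2 = 4489 ≡ 84 (mod 881)
450^53 = 450^32 · 450^16 · 450^4 · 450^1 ≡ 84 · 67 · 161 · 450 ≡ 656 (mod 881).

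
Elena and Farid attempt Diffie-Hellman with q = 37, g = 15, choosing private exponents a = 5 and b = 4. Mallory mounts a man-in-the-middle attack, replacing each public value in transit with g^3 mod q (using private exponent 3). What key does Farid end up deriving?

26

Farid receives Mallory's public value M = 15^3 mod 37 instead of the honest one.
15^1 ≡ 15 (mod 37)
15^2 = (15^1)^2 ≡ 15^2 = 225 ≡ 3 (mod 37)
15^3 = 15^2 · 15^1 ≡ 3 · 15 ≡ 8 (mod 37).
So M = 8. Farid computes K = M^4 mod 37.
8^1 ≡ 8 (mod 37)
8^2 = (8^1)^2 ≡ 8^2 = 64 ≡ 27 (mod 37)
8^4 = (8^2)^2 ≡ 27^2 = 729 ≡ 26 (mod 37)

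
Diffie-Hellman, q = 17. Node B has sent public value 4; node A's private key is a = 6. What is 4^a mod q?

Shared key K = 4^6 mod 17.
4^1 ≡ 4 (mod 17)
4^2 = (4^1)^2 ≡ 4^2 = 16 ≡ 16 (mod 17)
4^4 = (4^2)^2 ≡ 16^2 = 256 ≡ 1 (mod 17)
4^6 = 4^4 · 4^2 ≡ 1 · 16 ≡ 16 (mod 17).

16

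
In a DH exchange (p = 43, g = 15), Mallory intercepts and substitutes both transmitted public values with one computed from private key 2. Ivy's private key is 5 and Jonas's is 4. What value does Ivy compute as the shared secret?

25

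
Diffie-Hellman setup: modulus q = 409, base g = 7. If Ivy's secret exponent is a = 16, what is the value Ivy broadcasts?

53

Public value = 7^16 mod 409.
7^1 ≡ 7 (mod 409)
7^2 = (7^1)^2 ≡ 7^2 = 49 ≡ 49 (mod 409)
7^4 = (7^2)^2 ≡ 49^2 = 2401 ≡ 356 (mod 409)
7^8 = (7^4)^2 ≡ 356^2 = 126736 ≡ 355 (mod 409)
7^16 = (7^8)^2 ≡ 355^2 = 126025 ≡ 53 (mod 409)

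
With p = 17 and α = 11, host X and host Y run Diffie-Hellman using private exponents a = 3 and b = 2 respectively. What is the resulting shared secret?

Host X sends A = α^a mod p = 11^3 mod 17.
11^1 ≡ 11 (mod 17)
11^2 = (11^1)^2 ≡ 11^2 = 121 ≡ 2 (mod 17)
11^3 = 11^2 · 11^1 ≡ 2 · 11 ≡ 5 (mod 17).
So A = 5. Host Y then computes K = A^b mod p = 5^2 mod 17.
5^1 ≡ 5 (mod 17)
5^2 = (5^1)^2 ≡ 5^2 = 25 ≡ 8 (mod 17)

8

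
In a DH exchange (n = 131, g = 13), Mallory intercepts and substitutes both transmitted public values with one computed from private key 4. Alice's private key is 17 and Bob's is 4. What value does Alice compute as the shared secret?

Alice receives Mallory's public value M = 13^4 mod 131 instead of the honest one.
13^1 ≡ 13 (mod 131)
13^2 = (13^1)^2 ≡ 13^2 = 169 ≡ 38 (mod 131)
13^4 = (13^2)^2 ≡ 38^2 = 1444 ≡ 3 (mod 131)
So M = 3. Alice computes K = M^17 mod 131.
3^1 ≡ 3 (mod 131)
3^2 = (3^1)^2 ≡ 3^2 = 9 ≡ 9 (mod 131)
3^4 = (3^2)^2 ≡ 9^2 = 81 ≡ 81 (mod 131)
3^8 = (3^4)^2 ≡ 81^2 = 6561 ≡ 11 (mod 131)
3^16 = (3^8)^2 ≡ 11^2 = 121 ≡ 121 (mod 131)
3^17 = 3^16 · 3^1 ≡ 121 · 3 ≡ 101 (mod 131).

101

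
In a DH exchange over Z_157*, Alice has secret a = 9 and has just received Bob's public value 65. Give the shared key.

112

Shared key K = 65^9 mod 157.
65^1 ≡ 65 (mod 157)
65^2 = (65^1)^2 ≡ 65^2 = 4225 ≡ 143 (mod 157)
65^4 = (65^2)^2 ≡ 143^2 = 20449 ≡ 39 (mod 157)
65^8 = (65^4)^2 ≡ 39^2 = 1521 ≡ 108 (mod 157)
65^9 = 65^8 · 65^1 ≡ 108 · 65 ≡ 112 (mod 157).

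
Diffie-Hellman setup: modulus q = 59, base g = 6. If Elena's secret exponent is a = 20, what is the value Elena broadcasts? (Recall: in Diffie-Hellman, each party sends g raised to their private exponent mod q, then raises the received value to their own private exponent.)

Public value = 6^20 (mod 59).
6^1 ≡ 6 (mod 59)
6^2 = (6^1)^2 ≡ 6^2 = 36 ≡ 36 (mod 59)
6^4 = (6^2)^2 ≡ 36^2 = 1296 ≡ 57 (mod 59)
6^8 = (6^4)^2 ≡ 57^2 = 3249 ≡ 4 (mod 59)
6^16 = (6^8)^2 ≡ 4^2 = 16 ≡ 16 (mod 59)
6^20 = 6^16 · 6^4 ≡ 16 · 57 ≡ 27 (mod 59).

27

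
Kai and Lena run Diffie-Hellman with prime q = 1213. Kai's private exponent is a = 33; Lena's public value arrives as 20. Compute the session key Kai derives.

504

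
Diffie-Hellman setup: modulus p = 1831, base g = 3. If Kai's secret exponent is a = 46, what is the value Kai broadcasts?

810

Public value = 3^46 mod 1831.
3^1 ≡ 3 (mod 1831)
3^2 = (3^1)^2 ≡ 3^2 = 9 ≡ 9 (mod 1831)
3^4 = (3^2)^2 ≡ 9^2 = 81 ≡ 81 (mod 1831)
3^8 = (3^4)^2 ≡ 81^2 = 6561 ≡ 1068 (mod 1831)
3^16 = (3^8)^2 ≡ 1068^2 = 1140624 ≡ 1742 (mod 1831)
3^32 = (3^16)^2 ≡ 1742^2 = 3034564 ≡ 597 (mod 1831)
3^46 = 3^32 · 3^8 · 3^4 · 3^2 ≡ 597 · 1068 · 81 · 9 ≡ 810 (mod 1831).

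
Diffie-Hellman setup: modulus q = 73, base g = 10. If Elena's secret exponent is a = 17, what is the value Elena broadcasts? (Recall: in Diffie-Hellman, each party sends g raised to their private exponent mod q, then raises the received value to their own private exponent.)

10

Public value = 10^17 mod 73.
10^1 ≡ 10 (mod 73)
10^2 = (10^1)^2 ≡ 10^2 = 100 ≡ 27 (mod 73)
10^4 = (10^2)^2 ≡ 27^2 = 729 ≡ 72 (mod 73)
10^8 = (10^4)^2 ≡ 72^2 = 5184 ≡ 1 (mod 73)
10^16 = (10^8)^2 ≡ 1^2 = 1 ≡ 1 (mod 73)
10^17 = 10^16 · 10^1 ≡ 1 · 10 ≡ 10 (mod 73).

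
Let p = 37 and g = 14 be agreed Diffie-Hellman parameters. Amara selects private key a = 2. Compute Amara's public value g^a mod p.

11

Public value = 14^2 mod 37.
14^1 ≡ 14 (mod 37)
14^2 = (14^1)^2 ≡ 14^2 = 196 ≡ 11 (mod 37)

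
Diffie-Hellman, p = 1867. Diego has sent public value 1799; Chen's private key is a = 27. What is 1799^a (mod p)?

Shared key K = 1799^27 mod 1867.
1799^1 ≡ 1799 (mod 1867)
1799^2 = (1799^1)^2 ≡ 1799^2 = 3236401 ≡ 890 (mod 1867)
1799^4 = (1799^2)^2 ≡ 890^2 = 792100 ≡ 492 (mod 1867)
1799^8 = (1799^4)^2 ≡ 492^2 = 242064 ≡ 1221 (mod 1867)
1799^16 = (1799^8)^2 ≡ 1221^2 = 1490841 ≡ 975 (mod 1867)
1799^27 = 1799^16 · 1799^8 · 1799^2 · 1799^1 ≡ 975 · 1221 · 890 · 1799 ≡ 1670 (mod 1867).

1670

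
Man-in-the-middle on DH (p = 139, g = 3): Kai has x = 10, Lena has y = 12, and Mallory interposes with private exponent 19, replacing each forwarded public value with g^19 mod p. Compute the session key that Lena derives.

Lena receives Mallory's public value M = 3^19 mod 139 instead of the honest one.
3^1 ≡ 3 (mod 139)
3^2 = (3^1)^2 ≡ 3^2 = 9 ≡ 9 (mod 139)
3^4 = (3^2)^2 ≡ 9^2 = 81 ≡ 81 (mod 139)
3^8 = (3^4)^2 ≡ 81^2 = 6561 ≡ 28 (mod 139)
3^16 = (3^8)^2 ≡ 28^2 = 784 ≡ 89 (mod 139)
3^19 = 3^16 · 3^2 · 3^1 ≡ 89 · 9 · 3 ≡ 40 (mod 139).
So M = 40. Lena computes K = M^12 mod 139.
40^1 ≡ 40 (mod 139)
40^2 = (40^1)^2 ≡ 40^2 = 1600 ≡ 71 (mod 139)
40^4 = (40^2)^2 ≡ 71^2 = 5041 ≡ 37 (mod 139)
40^8 = (40^4)^2 ≡ 37^2 = 1369 ≡ 118 (mod 139)
40^12 = 40^8 · 40^4 ≡ 118 · 37 ≡ 57 (mod 139).

57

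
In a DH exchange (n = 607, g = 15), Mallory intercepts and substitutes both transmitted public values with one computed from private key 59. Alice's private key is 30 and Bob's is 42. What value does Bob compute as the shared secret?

392

Bob receives Mallory's public value M = 15^59 mod 607 instead of the honest one.
15^1 ≡ 15 (mod 607)
15^2 = (15^1)^2 ≡ 15^2 = 225 ≡ 225 (mod 607)
15^4 = (15^2)^2 ≡ 225^2 = 50625 ≡ 244 (mod 607)
15^8 = (15^4)^2 ≡ 244^2 = 59536 ≡ 50 (mod 607)
15^16 = (15^8)^2 ≡ 50^2 = 2500 ≡ 72 (mod 607)
15^32 = (15^16)^2 ≡ 72^2 = 5184 ≡ 328 (mod 607)
15^59 = 15^32 · 15^16 · 15^8 · 15^2 · 15^1 ≡ 328 · 72 · 50 · 225 · 15 ≡ 379 (mod 607).
So M = 379. Bob computes K = M^42 mod 607.
379^1 ≡ 379 (mod 607)
379^2 = (379^1)^2 ≡ 379^2 = 143641 ≡ 389 (mod 607)
379^4 = (379^2)^2 ≡ 389^2 = 151321 ≡ 178 (mod 607)
379^8 = (379^4)^2 ≡ 178^2 = 31684 ≡ 120 (mod 607)
379^16 = (379^8)^2 ≡ 120^2 = 14400 ≡ 439 (mod 607)
379^32 = (379^16)^2 ≡ 439^2 = 192721 ≡ 302 (mod 607)
379^42 = 379^32 · 379^8 · 379^2 ≡ 302 · 120 · 389 ≡ 392 (mod 607).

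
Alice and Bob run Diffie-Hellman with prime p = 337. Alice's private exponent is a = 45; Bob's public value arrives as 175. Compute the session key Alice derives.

Shared key K = 175^45 mod 337.
175^1 ≡ 175 (mod 337)
175^2 = (175^1)^2 ≡ 175^2 = 30625 ≡ 295 (mod 337)
175^4 = (175^2)^2 ≡ 295^2 = 87025 ≡ 79 (mod 337)
175^8 = (175^4)^2 ≡ 79^2 = 6241 ≡ 175 (mod 337)
175^16 = (175^8)^2 ≡ 175^2 = 30625 ≡ 295 (mod 337)
175^32 = (175^16)^2 ≡ 295^2 = 87025 ≡ 79 (mod 337)
175^45 = 175^32 · 175^8 · 175^4 · 175^1 ≡ 79 · 175 · 79 · 175 ≡ 64 (mod 337).

64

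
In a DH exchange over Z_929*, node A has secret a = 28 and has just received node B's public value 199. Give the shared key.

Shared key K = 199^28 mod 929.
199^1 ≡ 199 (mod 929)
199^2 = (199^1)^2 ≡ 199^2 = 39601 ≡ 583 (mod 929)
199^4 = (199^2)^2 ≡ 583^2 = 339889 ≡ 804 (mod 929)
199^8 = (199^4)^2 ≡ 804^2 = 646416 ≡ 761 (mod 929)
199^16 = (199^8)^2 ≡ 761^2 = 579121 ≡ 354 (mod 929)
199^28 = 199^16 · 199^8 · 199^4 ≡ 354 · 761 · 804 ≡ 142 (mod 929).

142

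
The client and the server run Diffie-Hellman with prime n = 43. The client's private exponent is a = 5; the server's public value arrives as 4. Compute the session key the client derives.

35

Shared key K = 4^5 mod 43.
4^1 ≡ 4 (mod 43)
4^2 = (4^1)^2 ≡ 4^2 = 16 ≡ 16 (mod 43)
4^4 = (4^2)^2 ≡ 16^2 = 256 ≡ 41 (mod 43)
4^5 = 4^4 · 4^1 ≡ 41 · 4 ≡ 35 (mod 43).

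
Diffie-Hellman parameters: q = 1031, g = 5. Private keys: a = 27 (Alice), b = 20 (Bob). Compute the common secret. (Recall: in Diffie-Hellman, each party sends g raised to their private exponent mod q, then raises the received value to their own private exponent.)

537

Bob sends B = g^b mod q = 5^20 mod 1031.
5^1 ≡ 5 (mod 1031)
5^2 = (5^1)^2 ≡ 5^2 = 25 ≡ 25 (mod 1031)
5^4 = (5^2)^2 ≡ 25^2 = 625 ≡ 625 (mod 1031)
5^8 = (5^4)^2 ≡ 625^2 = 390625 ≡ 907 (mod 1031)
5^16 = (5^8)^2 ≡ 907^2 = 822649 ≡ 942 (mod 1031)
5^20 = 5^16 · 5^4 ≡ 942 · 625 ≡ 49 (mod 1031).
So B = 49. Alice then computes K = B^a mod q = 49^27 mod 1031.
49^1 ≡ 49 (mod 1031)
49^2 = (49^1)^2 ≡ 49^2 = 2401 ≡ 339 (mod 1031)
49^4 = (49^2)^2 ≡ 339^2 = 114921 ≡ 480 (mod 1031)
49^8 = (49^4)^2 ≡ 480^2 = 230400 ≡ 487 (mod 1031)
49^16 = (49^8)^2 ≡ 487^2 = 237169 ≡ 39 (mod 1031)
49^27 = 49^16 · 49^8 · 49^2 · 49^1 ≡ 39 · 487 · 339 · 49 ≡ 537 (mod 1031).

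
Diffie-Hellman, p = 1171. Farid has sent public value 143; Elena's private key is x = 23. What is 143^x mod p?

Shared key K = 143^23 mod 1171.
143^1 ≡ 143 (mod 1171)
143^2 = (143^1)^2 ≡ 143^2 = 20449 ≡ 542 (mod 1171)
143^4 = (143^2)^2 ≡ 542^2 = 293764 ≡ 1014 (mod 1171)
143^8 = (143^4)^2 ≡ 1014^2 = 1028196 ≡ 58 (mod 1171)
143^16 = (143^8)^2 ≡ 58^2 = 3364 ≡ 1022 (mod 1171)
143^23 = 143^16 · 143^4 · 143^2 · 143^1 ≡ 1022 · 1014 · 542 · 143 ≡ 1086 (mod 1171).

1086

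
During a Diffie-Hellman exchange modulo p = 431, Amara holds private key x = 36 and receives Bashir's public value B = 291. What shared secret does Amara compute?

Shared key K = 291^36 mod 431.
291^1 ≡ 291 (mod 431)
291^2 = (291^1)^2 ≡ 291^2 = 84681 ≡ 205 (mod 431)
291^4 = (291^2)^2 ≡ 205^2 = 42025 ≡ 218 (mod 431)
291^8 = (291^4)^2 ≡ 218^2 = 47524 ≡ 114 (mod 431)
291^16 = (291^8)^2 ≡ 114^2 = 12996 ≡ 66 (mod 431)
291^32 = (291^16)^2 ≡ 66^2 = 4356 ≡ 46 (mod 431)
291^36 = 291^32 · 291^4 ≡ 46 · 218 ≡ 115 (mod 431).

115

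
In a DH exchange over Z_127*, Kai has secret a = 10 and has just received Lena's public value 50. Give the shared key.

Shared key K = 50^10 mod 127.
50^1 ≡ 50 (mod 127)
50^2 = (50^1)^2 ≡ 50^2 = 2500 ≡ 87 (mod 127)
50^4 = (50^2)^2 ≡ 87^2 = 7569 ≡ 76 (mod 127)
50^8 = (50^4)^2 ≡ 76^2 = 5776 ≡ 61 (mod 127)
50^10 = 50^8 · 50^2 ≡ 61 · 87 ≡ 100 (mod 127).

100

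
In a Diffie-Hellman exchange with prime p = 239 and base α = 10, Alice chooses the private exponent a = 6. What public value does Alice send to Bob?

24

Public value = 10^6 mod 239.
10^1 ≡ 10 (mod 239)
10^2 = (10^1)^2 ≡ 10^2 = 100 ≡ 100 (mod 239)
10^4 = (10^2)^2 ≡ 100^2 = 10000 ≡ 201 (mod 239)
10^6 = 10^4 · 10^2 ≡ 201 · 100 ≡ 24 (mod 239).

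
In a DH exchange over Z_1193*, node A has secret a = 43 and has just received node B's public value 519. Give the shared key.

Shared key K = 519^43 mod 1193.
519^1 ≡ 519 (mod 1193)
519^2 = (519^1)^2 ≡ 519^2 = 269361 ≡ 936 (mod 1193)
519^4 = (519^2)^2 ≡ 936^2 = 876096 ≡ 434 (mod 1193)
519^8 = (519^4)^2 ≡ 434^2 = 188356 ≡ 1055 (mod 1193)
519^16 = (519^8)^2 ≡ 1055^2 = 1113025 ≡ 1149 (mod 1193)
519^32 = (519^16)^2 ≡ 1149^2 = 1320201 ≡ 743 (mod 1193)
519^43 = 519^32 · 519^8 · 519^2 · 519^1 ≡ 743 · 1055 · 936 · 519 ≡ 596 (mod 1193).

596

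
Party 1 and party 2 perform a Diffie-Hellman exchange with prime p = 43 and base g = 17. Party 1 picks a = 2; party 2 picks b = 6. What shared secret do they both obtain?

Party 1 sends A = g^a mod p = 17^2 mod 43.
17^1 ≡ 17 (mod 43)
17^2 = (17^1)^2 ≡ 17^2 = 289 ≡ 31 (mod 43)
So A = 31. Party 2 then computes K = A^b mod p = 31^6 mod 43.
31^1 ≡ 31 (mod 43)
31^2 = (31^1)^2 ≡ 31^2 = 961 ≡ 15 (mod 43)
31^4 = (31^2)^2 ≡ 15^2 = 225 ≡ 10 (mod 43)
31^6 = 31^4 · 31^2 ≡ 10 · 15 ≡ 21 (mod 43).

21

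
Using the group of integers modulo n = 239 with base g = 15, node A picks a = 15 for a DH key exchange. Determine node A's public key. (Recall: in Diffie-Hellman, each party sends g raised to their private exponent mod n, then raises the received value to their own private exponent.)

Public value = 15^15 mod 239.
15^1 ≡ 15 (mod 239)
15^2 = (15^1)^2 ≡ 15^2 = 225 ≡ 225 (mod 239)
15^4 = (15^2)^2 ≡ 225^2 = 50625 ≡ 196 (mod 239)
15^8 = (15^4)^2 ≡ 196^2 = 38416 ≡ 176 (mod 239)
15^15 = 15^8 · 15^4 · 15^2 · 15^1 ≡ 176 · 196 · 225 · 15 ≡ 169 (mod 239).

169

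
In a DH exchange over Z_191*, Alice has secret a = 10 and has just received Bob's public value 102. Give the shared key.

154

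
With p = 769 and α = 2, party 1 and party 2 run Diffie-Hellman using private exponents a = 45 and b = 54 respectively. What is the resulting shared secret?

Party 2 sends B = α^b mod p = 2^54 mod 769.
2^1 ≡ 2 (mod 769)
2^2 = (2^1)^2 ≡ 2^2 = 4 ≡ 4 (mod 769)
2^4 = (2^2)^2 ≡ 4^2 = 16 ≡ 16 (mod 769)
2^8 = (2^4)^2 ≡ 16^2 = 256 ≡ 256 (mod 769)
2^16 = (2^8)^2 ≡ 256^2 = 65536 ≡ 171 (mod 769)
2^32 = (2^16)^2 ≡ 171^2 = 29241 ≡ 19 (mod 769)
2^54 = 2^32 · 2^16 · 2^4 · 2^2 ≡ 19 · 171 · 16 · 4 ≡ 306 (mod 769).
So B = 306. Party 1 then computes K = B^a mod p = 306^45 mod 769.
306^1 ≡ 306 (mod 769)
306^2 = (306^1)^2 ≡ 306^2 = 93636 ≡ 587 (mod 769)
306^4 = (306^2)^2 ≡ 587^2 = 344569 ≡ 57 (mod 769)
306^8 = (306^4)^2 ≡ 57^2 = 3249 ≡ 173 (mod 769)
306^16 = (306^8)^2 ≡ 173^2 = 29929 ≡ 707 (mod 769)
306^32 = (306^16)^2 ≡ 707^2 = 499849 ≡ 768 (mod 769)
306^45 = 306^32 · 306^8 · 306^4 · 306^1 ≡ 768 · 173 · 57 · 306 ≡ 90 (mod 769).

90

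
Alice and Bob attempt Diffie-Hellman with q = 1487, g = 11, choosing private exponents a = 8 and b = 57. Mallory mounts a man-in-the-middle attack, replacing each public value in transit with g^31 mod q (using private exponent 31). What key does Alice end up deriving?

72

Alice receives Mallory's public value M = 11^31 mod 1487 instead of the honest one.
11^1 ≡ 11 (mod 1487)
11^2 = (11^1)^2 ≡ 11^2 = 121 ≡ 121 (mod 1487)
11^4 = (11^2)^2 ≡ 121^2 = 14641 ≡ 1258 (mod 1487)
11^8 = (11^4)^2 ≡ 1258^2 = 1582564 ≡ 396 (mod 1487)
11^16 = (11^8)^2 ≡ 396^2 = 156816 ≡ 681 (mod 1487)
11^31 = 11^16 · 11^8 · 11^4 · 11^2 · 11^1 ≡ 681 · 396 · 1258 · 121 · 11 ≡ 1200 (mod 1487).
So M = 1200. Alice computes K = M^8 mod 1487.
1200^1 ≡ 1200 (mod 1487)
1200^2 = (1200^1)^2 ≡ 1200^2 = 1440000 ≡ 584 (mod 1487)
1200^4 = (1200^2)^2 ≡ 584^2 = 341056 ≡ 533 (mod 1487)
1200^8 = (1200^4)^2 ≡ 533^2 = 284089 ≡ 72 (mod 1487)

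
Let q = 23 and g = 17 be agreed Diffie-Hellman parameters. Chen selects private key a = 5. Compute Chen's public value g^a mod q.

21

Public value = 17^5 mod 23.
17^1 ≡ 17 (mod 23)
17^2 = (17^1)^2 ≡ 17^2 = 289 ≡ 13 (mod 23)
17^4 = (17^2)^2 ≡ 13^2 = 169 ≡ 8 (mod 23)
17^5 = 17^4 · 17^1 ≡ 8 · 17 ≡ 21 (mod 23).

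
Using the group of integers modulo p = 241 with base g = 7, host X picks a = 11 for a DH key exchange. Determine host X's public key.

68

Public value = 7^11 (mod 241).
7^1 ≡ 7 (mod 241)
7^2 = (7^1)^2 ≡ 7^2 = 49 ≡ 49 (mod 241)
7^4 = (7^2)^2 ≡ 49^2 = 2401 ≡ 232 (mod 241)
7^8 = (7^4)^2 ≡ 232^2 = 53824 ≡ 81 (mod 241)
7^11 = 7^8 · 7^2 · 7^1 ≡ 81 · 49 · 7 ≡ 68 (mod 241).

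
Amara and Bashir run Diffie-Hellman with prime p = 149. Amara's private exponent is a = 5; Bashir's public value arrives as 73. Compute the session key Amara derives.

Shared key K = 73^5 mod 149.
73^1 ≡ 73 (mod 149)
73^2 = (73^1)^2 ≡ 73^2 = 5329 ≡ 114 (mod 149)
73^4 = (73^2)^2 ≡ 114^2 = 12996 ≡ 33 (mod 149)
73^5 = 73^4 · 73^1 ≡ 33 · 73 ≡ 25 (mod 149).

25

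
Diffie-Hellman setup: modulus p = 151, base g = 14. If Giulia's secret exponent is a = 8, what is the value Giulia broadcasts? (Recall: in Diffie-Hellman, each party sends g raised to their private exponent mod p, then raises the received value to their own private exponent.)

69

Public value = 14^8 mod 151.
14^1 ≡ 14 (mod 151)
14^2 = (14^1)^2 ≡ 14^2 = 196 ≡ 45 (mod 151)
14^4 = (14^2)^2 ≡ 45^2 = 2025 ≡ 62 (mod 151)
14^8 = (14^4)^2 ≡ 62^2 = 3844 ≡ 69 (mod 151)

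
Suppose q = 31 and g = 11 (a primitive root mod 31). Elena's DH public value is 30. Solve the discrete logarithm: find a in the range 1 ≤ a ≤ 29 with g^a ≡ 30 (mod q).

15

Try successive powers of 11 modulo 31:
11^1 ≡ 11
11^2 ≡ 28
11^3 ≡ 29
11^4 ≡ 9
11^5 ≡ 6
11^6 ≡ 4
11^7 ≡ 13
11^8 ≡ 19
11^9 ≡ 23
11^10 ≡ 5
11^11 ≡ 24
11^12 ≡ 16
11^13 ≡ 21
11^14 ≡ 14
11^15 ≡ 30
Found: a = 15.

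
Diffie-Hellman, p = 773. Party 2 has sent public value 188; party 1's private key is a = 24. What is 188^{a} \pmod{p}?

401

Shared key K = 188^24 mod 773.
188^1 ≡ 188 (mod 773)
188^2 = (188^1)^2 ≡ 188^2 = 35344 ≡ 559 (mod 773)
188^4 = (188^2)^2 ≡ 559^2 = 312481 ≡ 189 (mod 773)
188^8 = (188^4)^2 ≡ 189^2 = 35721 ≡ 163 (mod 773)
188^16 = (188^8)^2 ≡ 163^2 = 26569 ≡ 287 (mod 773)
188^24 = 188^16 · 188^8 ≡ 287 · 163 ≡ 401 (mod 773).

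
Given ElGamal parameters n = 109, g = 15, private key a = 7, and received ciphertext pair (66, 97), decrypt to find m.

48

Shared mask s = c₁^a mod n = 66^7 mod 109.
66^1 ≡ 66 (mod 109)
66^2 = (66^1)^2 ≡ 66^2 = 4356 ≡ 105 (mod 109)
66^4 = (66^2)^2 ≡ 105^2 = 11025 ≡ 16 (mod 109)
66^7 = 66^4 · 66^2 · 66^1 ≡ 16 · 105 · 66 ≡ 27 (mod 109).
So s = 27; s⁻¹ ≡ 105 (mod 109).
m = c₂ · s⁻¹ mod 109 = 97 · 105 mod 109 = 48.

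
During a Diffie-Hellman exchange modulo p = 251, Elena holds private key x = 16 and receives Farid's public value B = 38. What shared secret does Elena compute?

Shared key K = 38^16 mod 251.
38^1 ≡ 38 (mod 251)
38^2 = (38^1)^2 ≡ 38^2 = 1444 ≡ 189 (mod 251)
38^4 = (38^2)^2 ≡ 189^2 = 35721 ≡ 79 (mod 251)
38^8 = (38^4)^2 ≡ 79^2 = 6241 ≡ 217 (mod 251)
38^16 = (38^8)^2 ≡ 217^2 = 47089 ≡ 152 (mod 251)

152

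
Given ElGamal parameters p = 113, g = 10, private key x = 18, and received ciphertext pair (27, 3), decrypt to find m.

86

Shared mask s = c₁^x mod p = 27^18 mod 113.
27^1 ≡ 27 (mod 113)
27^2 = (27^1)^2 ≡ 27^2 = 729 ≡ 51 (mod 113)
27^4 = (27^2)^2 ≡ 51^2 = 2601 ≡ 2 (mod 113)
27^8 = (27^4)^2 ≡ 2^2 = 4 ≡ 4 (mod 113)
27^16 = (27^8)^2 ≡ 4^2 = 16 ≡ 16 (mod 113)
27^18 = 27^16 · 27^2 ≡ 16 · 51 ≡ 25 (mod 113).
So s = 25; s⁻¹ ≡ 104 (mod 113).
m = c₂ · s⁻¹ mod 113 = 3 · 104 mod 113 = 86.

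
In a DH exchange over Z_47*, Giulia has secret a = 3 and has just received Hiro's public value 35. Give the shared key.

11

Shared key K = 35^3 mod 47.
35^1 ≡ 35 (mod 47)
35^2 = (35^1)^2 ≡ 35^2 = 1225 ≡ 3 (mod 47)
35^3 = 35^2 · 35^1 ≡ 3 · 35 ≡ 11 (mod 47).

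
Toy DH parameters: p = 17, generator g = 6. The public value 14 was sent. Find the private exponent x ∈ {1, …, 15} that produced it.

7

Try successive powers of 6 modulo 17:
6^1 ≡ 6
6^2 ≡ 2
6^3 ≡ 12
6^4 ≡ 4
6^5 ≡ 7
6^6 ≡ 8
6^7 ≡ 14
Found: x = 7.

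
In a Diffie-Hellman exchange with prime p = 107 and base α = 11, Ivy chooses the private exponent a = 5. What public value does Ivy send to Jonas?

Public value = 11^5 (mod 107).
11^1 ≡ 11 (mod 107)
11^2 = (11^1)^2 ≡ 11^2 = 121 ≡ 14 (mod 107)
11^4 = (11^2)^2 ≡ 14^2 = 196 ≡ 89 (mod 107)
11^5 = 11^4 · 11^1 ≡ 89 · 11 ≡ 16 (mod 107).

16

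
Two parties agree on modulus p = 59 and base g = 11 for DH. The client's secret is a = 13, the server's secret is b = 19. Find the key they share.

44

The server sends B = g^b mod p = 11^19 mod 59.
11^1 ≡ 11 (mod 59)
11^2 = (11^1)^2 ≡ 11^2 = 121 ≡ 3 (mod 59)
11^4 = (11^2)^2 ≡ 3^2 = 9 ≡ 9 (mod 59)
11^8 = (11^4)^2 ≡ 9^2 = 81 ≡ 22 (mod 59)
11^16 = (11^8)^2 ≡ 22^2 = 484 ≡ 12 (mod 59)
11^19 = 11^16 · 11^2 · 11^1 ≡ 12 · 3 · 11 ≡ 42 (mod 59).
So B = 42. The client then computes K = B^a mod p = 42^13 mod 59.
42^1 ≡ 42 (mod 59)
42^2 = (42^1)^2 ≡ 42^2 = 1764 ≡ 53 (mod 59)
42^4 = (42^2)^2 ≡ 53^2 = 2809 ≡ 36 (mod 59)
42^8 = (42^4)^2 ≡ 36^2 = 1296 ≡ 57 (mod 59)
42^13 = 42^8 · 42^4 · 42^1 ≡ 57 · 36 · 42 ≡ 44 (mod 59).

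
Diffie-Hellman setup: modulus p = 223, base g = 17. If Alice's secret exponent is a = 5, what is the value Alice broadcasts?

16

Public value = 17^5 (mod 223).
17^1 ≡ 17 (mod 223)
17^2 = (17^1)^2 ≡ 17^2 = 289 ≡ 66 (mod 223)
17^4 = (17^2)^2 ≡ 66^2 = 4356 ≡ 119 (mod 223)
17^5 = 17^4 · 17^1 ≡ 119 · 17 ≡ 16 (mod 223).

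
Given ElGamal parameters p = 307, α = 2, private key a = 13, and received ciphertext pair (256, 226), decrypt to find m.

Shared mask s = c₁^a mod p = 256^13 mod 307.
256^1 ≡ 256 (mod 307)
256^2 = (256^1)^2 ≡ 256^2 = 65536 ≡ 145 (mod 307)
256^4 = (256^2)^2 ≡ 145^2 = 21025 ≡ 149 (mod 307)
256^8 = (256^4)^2 ≡ 149^2 = 22201 ≡ 97 (mod 307)
256^13 = 256^8 · 256^4 · 256^1 ≡ 97 · 149 · 256 ≡ 4 (mod 307).
So s = 4; s⁻¹ ≡ 77 (mod 307).
m = c₂ · s⁻¹ mod 307 = 226 · 77 mod 307 = 210.

210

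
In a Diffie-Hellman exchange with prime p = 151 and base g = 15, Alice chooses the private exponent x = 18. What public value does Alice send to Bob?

Public value = 15^18 mod 151.
15^1 ≡ 15 (mod 151)
15^2 = (15^1)^2 ≡ 15^2 = 225 ≡ 74 (mod 151)
15^4 = (15^2)^2 ≡ 74^2 = 5476 ≡ 40 (mod 151)
15^8 = (15^4)^2 ≡ 40^2 = 1600 ≡ 90 (mod 151)
15^16 = (15^8)^2 ≡ 90^2 = 8100 ≡ 97 (mod 151)
15^18 = 15^16 · 15^2 ≡ 97 · 74 ≡ 81 (mod 151).

81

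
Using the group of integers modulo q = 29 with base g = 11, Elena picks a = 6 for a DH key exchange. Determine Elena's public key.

Public value = 11^6 mod 29.
11^1 ≡ 11 (mod 29)
11^2 = (11^1)^2 ≡ 11^2 = 121 ≡ 5 (mod 29)
11^4 = (11^2)^2 ≡ 5^2 = 25 ≡ 25 (mod 29)
11^6 = 11^4 · 11^2 ≡ 25 · 5 ≡ 9 (mod 29).

9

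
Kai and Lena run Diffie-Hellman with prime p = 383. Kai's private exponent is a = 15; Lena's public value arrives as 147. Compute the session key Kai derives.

71

Shared key K = 147^15 mod 383.
147^1 ≡ 147 (mod 383)
147^2 = (147^1)^2 ≡ 147^2 = 21609 ≡ 161 (mod 383)
147^4 = (147^2)^2 ≡ 161^2 = 25921 ≡ 260 (mod 383)
147^8 = (147^4)^2 ≡ 260^2 = 67600 ≡ 192 (mod 383)
147^15 = 147^8 · 147^4 · 147^2 · 147^1 ≡ 192 · 260 · 161 · 147 ≡ 71 (mod 383).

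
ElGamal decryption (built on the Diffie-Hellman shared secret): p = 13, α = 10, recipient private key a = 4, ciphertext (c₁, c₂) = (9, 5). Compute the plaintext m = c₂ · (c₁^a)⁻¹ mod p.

Shared mask s = c₁^a mod p = 9^4 mod 13.
9^1 ≡ 9 (mod 13)
9^2 = (9^1)^2 ≡ 9^2 = 81 ≡ 3 (mod 13)
9^4 = (9^2)^2 ≡ 3^2 = 9 ≡ 9 (mod 13)
So s = 9; s⁻¹ ≡ 3 (mod 13).
m = c₂ · s⁻¹ mod 13 = 5 · 3 mod 13 = 2.

2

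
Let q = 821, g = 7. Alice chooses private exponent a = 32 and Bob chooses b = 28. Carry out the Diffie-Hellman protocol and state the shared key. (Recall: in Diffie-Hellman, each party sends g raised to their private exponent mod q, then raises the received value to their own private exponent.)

361

Bob sends B = g^b mod q = 7^28 mod 821.
7^1 ≡ 7 (mod 821)
7^2 = (7^1)^2 ≡ 7^2 = 49 ≡ 49 (mod 821)
7^4 = (7^2)^2 ≡ 49^2 = 2401 ≡ 759 (mod 821)
7^8 = (7^4)^2 ≡ 759^2 = 576081 ≡ 560 (mod 821)
7^16 = (7^8)^2 ≡ 560^2 = 313600 ≡ 799 (mod 821)
7^28 = 7^16 · 7^8 · 7^4 ≡ 799 · 560 · 759 ≡ 310 (mod 821).
So B = 310. Alice then computes K = B^a mod q = 310^32 mod 821.
310^1 ≡ 310 (mod 821)
310^2 = (310^1)^2 ≡ 310^2 = 96100 ≡ 43 (mod 821)
310^4 = (310^2)^2 ≡ 43^2 = 1849 ≡ 207 (mod 821)
310^8 = (310^4)^2 ≡ 207^2 = 42849 ≡ 157 (mod 821)
310^16 = (310^8)^2 ≡ 157^2 = 24649 ≡ 19 (mod 821)
310^32 = (310^16)^2 ≡ 19^2 = 361 ≡ 361 (mod 821)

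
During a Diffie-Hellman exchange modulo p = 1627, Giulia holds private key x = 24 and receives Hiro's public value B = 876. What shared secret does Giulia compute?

260

Shared key K = 876^24 mod 1627.
876^1 ≡ 876 (mod 1627)
876^2 = (876^1)^2 ≡ 876^2 = 767376 ≡ 1059 (mod 1627)
876^4 = (876^2)^2 ≡ 1059^2 = 1121481 ≡ 478 (mod 1627)
876^8 = (876^4)^2 ≡ 478^2 = 228484 ≡ 704 (mod 1627)
876^16 = (876^8)^2 ≡ 704^2 = 495616 ≡ 1008 (mod 1627)
876^24 = 876^16 · 876^8 ≡ 1008 · 704 ≡ 260 (mod 1627).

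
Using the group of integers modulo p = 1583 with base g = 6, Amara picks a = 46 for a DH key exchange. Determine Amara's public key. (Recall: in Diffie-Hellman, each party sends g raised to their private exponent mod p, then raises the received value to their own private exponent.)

552

Public value = 6^46 (mod 1583).
6^1 ≡ 6 (mod 1583)
6^2 = (6^1)^2 ≡ 6^2 = 36 ≡ 36 (mod 1583)
6^4 = (6^2)^2 ≡ 36^2 = 1296 ≡ 1296 (mod 1583)
6^8 = (6^4)^2 ≡ 1296^2 = 1679616 ≡ 53 (mod 1583)
6^16 = (6^8)^2 ≡ 53^2 = 2809 ≡ 1226 (mod 1583)
6^32 = (6^16)^2 ≡ 1226^2 = 1503076 ≡ 809 (mod 1583)
6^46 = 6^32 · 6^8 · 6^4 · 6^2 ≡ 809 · 53 · 1296 · 36 ≡ 552 (mod 1583).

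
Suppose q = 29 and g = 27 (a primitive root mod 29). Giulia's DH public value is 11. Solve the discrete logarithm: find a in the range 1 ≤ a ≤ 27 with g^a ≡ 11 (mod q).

Try successive powers of 27 modulo 29:
27^1 ≡ 27
27^2 ≡ 4
27^3 ≡ 21
27^4 ≡ 16
27^5 ≡ 26
27^6 ≡ 6
27^7 ≡ 17
27^8 ≡ 24
27^9 ≡ 10
27^10 ≡ 9
27^11 ≡ 11
Found: a = 11.

11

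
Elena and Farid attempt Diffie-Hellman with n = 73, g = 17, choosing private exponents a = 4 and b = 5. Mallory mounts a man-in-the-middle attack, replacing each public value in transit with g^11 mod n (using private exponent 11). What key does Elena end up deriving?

65

Elena receives Mallory's public value M = 17^11 mod 73 instead of the honest one.
17^1 ≡ 17 (mod 73)
17^2 = (17^1)^2 ≡ 17^2 = 289 ≡ 70 (mod 73)
17^4 = (17^2)^2 ≡ 70^2 = 4900 ≡ 9 (mod 73)
17^8 = (17^4)^2 ≡ 9^2 = 81 ≡ 8 (mod 73)
17^11 = 17^8 · 17^2 · 17^1 ≡ 8 · 70 · 17 ≡ 30 (mod 73).
So M = 30. Elena computes K = M^4 mod 73.
30^1 ≡ 30 (mod 73)
30^2 = (30^1)^2 ≡ 30^2 = 900 ≡ 24 (mod 73)
30^4 = (30^2)^2 ≡ 24^2 = 576 ≡ 65 (mod 73)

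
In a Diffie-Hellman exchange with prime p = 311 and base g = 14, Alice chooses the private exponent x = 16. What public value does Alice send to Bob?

229

Public value = 14^16 mod 311.
14^1 ≡ 14 (mod 311)
14^2 = (14^1)^2 ≡ 14^2 = 196 ≡ 196 (mod 311)
14^4 = (14^2)^2 ≡ 196^2 = 38416 ≡ 163 (mod 311)
14^8 = (14^4)^2 ≡ 163^2 = 26569 ≡ 134 (mod 311)
14^16 = (14^8)^2 ≡ 134^2 = 17956 ≡ 229 (mod 311)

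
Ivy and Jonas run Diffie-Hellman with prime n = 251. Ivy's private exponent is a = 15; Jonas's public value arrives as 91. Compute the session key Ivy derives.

149

Shared key K = 91^15 mod 251.
91^1 ≡ 91 (mod 251)
91^2 = (91^1)^2 ≡ 91^2 = 8281 ≡ 249 (mod 251)
91^4 = (91^2)^2 ≡ 249^2 = 62001 ≡ 4 (mod 251)
91^8 = (91^4)^2 ≡ 4^2 = 16 ≡ 16 (mod 251)
91^15 = 91^8 · 91^4 · 91^2 · 91^1 ≡ 16 · 4 · 249 · 91 ≡ 149 (mod 251).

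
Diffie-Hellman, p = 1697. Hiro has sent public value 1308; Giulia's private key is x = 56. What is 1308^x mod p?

1080

Shared key K = 1308^56 mod 1697.
1308^1 ≡ 1308 (mod 1697)
1308^2 = (1308^1)^2 ≡ 1308^2 = 1710864 ≡ 288 (mod 1697)
1308^4 = (1308^2)^2 ≡ 288^2 = 82944 ≡ 1488 (mod 1697)
1308^8 = (1308^4)^2 ≡ 1488^2 = 2214144 ≡ 1256 (mod 1697)
1308^16 = (1308^8)^2 ≡ 1256^2 = 1577536 ≡ 1023 (mod 1697)
1308^32 = (1308^16)^2 ≡ 1023^2 = 1046529 ≡ 1177 (mod 1697)
1308^56 = 1308^32 · 1308^16 · 1308^8 ≡ 1177 · 1023 · 1256 ≡ 1080 (mod 1697).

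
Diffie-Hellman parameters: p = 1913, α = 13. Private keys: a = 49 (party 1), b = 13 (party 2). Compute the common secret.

Party 1 sends A = α^a mod p = 13^49 mod 1913.
13^1 ≡ 13 (mod 1913)
13^2 = (13^1)^2 ≡ 13^2 = 169 ≡ 169 (mod 1913)
13^4 = (13^2)^2 ≡ 169^2 = 28561 ≡ 1779 (mod 1913)
13^8 = (13^4)^2 ≡ 1779^2 = 3164841 ≡ 739 (mod 1913)
13^16 = (13^8)^2 ≡ 739^2 = 546121 ≡ 916 (mod 1913)
13^32 = (13^16)^2 ≡ 916^2 = 839056 ≡ 1162 (mod 1913)
13^49 = 13^32 · 13^16 · 13^1 ≡ 1162 · 916 · 13 ≡ 367 (mod 1913).
So A = 367. Party 2 then computes K = A^b mod p = 367^13 mod 1913.
367^1 ≡ 367 (mod 1913)
367^2 = (367^1)^2 ≡ 367^2 = 134689 ≡ 779 (mod 1913)
367^4 = (367^2)^2 ≡ 779^2 = 606841 ≡ 420 (mod 1913)
367^8 = (367^4)^2 ≡ 420^2 = 176400 ≡ 404 (mod 1913)
367^13 = 367^8 · 367^4 · 367^1 ≡ 404 · 420 · 367 ≡ 584 (mod 1913).

584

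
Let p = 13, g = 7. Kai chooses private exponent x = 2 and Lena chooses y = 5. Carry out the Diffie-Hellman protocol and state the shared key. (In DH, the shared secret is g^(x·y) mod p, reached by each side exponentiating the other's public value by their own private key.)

4

Lena sends B = g^y mod p = 7^5 mod 13.
7^1 ≡ 7 (mod 13)
7^2 = (7^1)^2 ≡ 7^2 = 49 ≡ 10 (mod 13)
7^4 = (7^2)^2 ≡ 10^2 = 100 ≡ 9 (mod 13)
7^5 = 7^4 · 7^1 ≡ 9 · 7 ≡ 11 (mod 13).
So B = 11. Kai then computes K = B^x mod p = 11^2 mod 13.
11^1 ≡ 11 (mod 13)
11^2 = (11^1)^2 ≡ 11^2 = 121 ≡ 4 (mod 13)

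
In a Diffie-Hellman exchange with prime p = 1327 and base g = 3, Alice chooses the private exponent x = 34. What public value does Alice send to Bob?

Public value = 3^{34} \pmod{1327}.
3^1 ≡ 3 (mod 1327)
3^2 = (3^1)^2 ≡ 3^2 = 9 ≡ 9 (mod 1327)
3^4 = (3^2)^2 ≡ 9^2 = 81 ≡ 81 (mod 1327)
3^8 = (3^4)^2 ≡ 81^2 = 6561 ≡ 1253 (mod 1327)
3^16 = (3^8)^2 ≡ 1253^2 = 1570009 ≡ 168 (mod 1327)
3^32 = (3^16)^2 ≡ 168^2 = 28224 ≡ 357 (mod 1327)
3^34 = 3^32 · 3^2 ≡ 357 · 9 ≡ 559 (mod 1327).

559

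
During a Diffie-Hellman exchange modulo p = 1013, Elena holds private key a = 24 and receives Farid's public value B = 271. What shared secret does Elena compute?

728

Shared key K = 271^24 mod 1013.
271^1 ≡ 271 (mod 1013)
271^2 = (271^1)^2 ≡ 271^2 = 73441 ≡ 505 (mod 1013)
271^4 = (271^2)^2 ≡ 505^2 = 255025 ≡ 762 (mod 1013)
271^8 = (271^4)^2 ≡ 762^2 = 580644 ≡ 195 (mod 1013)
271^16 = (271^8)^2 ≡ 195^2 = 38025 ≡ 544 (mod 1013)
271^24 = 271^16 · 271^8 ≡ 544 · 195 ≡ 728 (mod 1013).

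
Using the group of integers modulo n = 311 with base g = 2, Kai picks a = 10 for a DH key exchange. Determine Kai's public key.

91

Public value = 2^10 mod 311.
2^1 ≡ 2 (mod 311)
2^2 = (2^1)^2 ≡ 2^2 = 4 ≡ 4 (mod 311)
2^4 = (2^2)^2 ≡ 4^2 = 16 ≡ 16 (mod 311)
2^8 = (2^4)^2 ≡ 16^2 = 256 ≡ 256 (mod 311)
2^10 = 2^8 · 2^2 ≡ 256 · 4 ≡ 91 (mod 311).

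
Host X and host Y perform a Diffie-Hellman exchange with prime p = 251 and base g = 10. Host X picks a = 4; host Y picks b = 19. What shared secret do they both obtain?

Host X sends A = g^a mod p = 10^4 mod 251.
10^1 ≡ 10 (mod 251)
10^2 = (10^1)^2 ≡ 10^2 = 100 ≡ 100 (mod 251)
10^4 = (10^2)^2 ≡ 100^2 = 10000 ≡ 211 (mod 251)
So A = 211. Host Y then computes K = A^b mod p = 211^19 mod 251.
211^1 ≡ 211 (mod 251)
211^2 = (211^1)^2 ≡ 211^2 = 44521 ≡ 94 (mod 251)
211^4 = (211^2)^2 ≡ 94^2 = 8836 ≡ 51 (mod 251)
211^8 = (211^4)^2 ≡ 51^2 = 2601 ≡ 91 (mod 251)
211^16 = (211^8)^2 ≡ 91^2 = 8281 ≡ 249 (mod 251)
211^19 = 211^16 · 211^2 · 211^1 ≡ 249 · 94 · 211 ≡ 241 (mod 251).

241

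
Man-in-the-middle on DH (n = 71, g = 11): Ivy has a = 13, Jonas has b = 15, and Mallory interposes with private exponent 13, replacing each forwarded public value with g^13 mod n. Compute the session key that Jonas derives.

Jonas receives Mallory's public value M = 11^13 mod 71 instead of the honest one.
11^1 ≡ 11 (mod 71)
11^2 = (11^1)^2 ≡ 11^2 = 121 ≡ 50 (mod 71)
11^4 = (11^2)^2 ≡ 50^2 = 2500 ≡ 15 (mod 71)
11^8 = (11^4)^2 ≡ 15^2 = 225 ≡ 12 (mod 71)
11^13 = 11^8 · 11^4 · 11^1 ≡ 12 · 15 · 11 ≡ 63 (mod 71).
So M = 63. Jonas computes K = M^15 mod 71.
63^1 ≡ 63 (mod 71)
63^2 = (63^1)^2 ≡ 63^2 = 3969 ≡ 64 (mod 71)
63^4 = (63^2)^2 ≡ 64^2 = 4096 ≡ 49 (mod 71)
63^8 = (63^4)^2 ≡ 49^2 = 2401 ≡ 58 (mod 71)
63^15 = 63^8 · 63^4 · 63^2 · 63^1 ≡ 58 · 49 · 64 · 63 ≡ 41 (mod 71).

41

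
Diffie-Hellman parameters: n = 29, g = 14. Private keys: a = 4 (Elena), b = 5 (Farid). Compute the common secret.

Elena sends A = g^a mod n = 14^4 mod 29.
14^1 ≡ 14 (mod 29)
14^2 = (14^1)^2 ≡ 14^2 = 196 ≡ 22 (mod 29)
14^4 = (14^2)^2 ≡ 22^2 = 484 ≡ 20 (mod 29)
So A = 20. Farid then computes K = A^b mod n = 20^5 mod 29.
20^1 ≡ 20 (mod 29)
20^2 = (20^1)^2 ≡ 20^2 = 400 ≡ 23 (mod 29)
20^4 = (20^2)^2 ≡ 23^2 = 529 ≡ 7 (mod 29)
20^5 = 20^4 · 20^1 ≡ 7 · 20 ≡ 24 (mod 29).

24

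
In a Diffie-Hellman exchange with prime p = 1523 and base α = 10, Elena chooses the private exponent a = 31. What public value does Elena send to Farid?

179

Public value = 10^31 mod 1523.
10^1 ≡ 10 (mod 1523)
10^2 = (10^1)^2 ≡ 10^2 = 100 ≡ 100 (mod 1523)
10^4 = (10^2)^2 ≡ 100^2 = 10000 ≡ 862 (mod 1523)
10^8 = (10^4)^2 ≡ 862^2 = 743044 ≡ 1343 (mod 1523)
10^16 = (10^8)^2 ≡ 1343^2 = 1803649 ≡ 417 (mod 1523)
10^31 = 10^16 · 10^8 · 10^4 · 10^2 · 10^1 ≡ 417 · 1343 · 862 · 100 · 10 ≡ 179 (mod 1523).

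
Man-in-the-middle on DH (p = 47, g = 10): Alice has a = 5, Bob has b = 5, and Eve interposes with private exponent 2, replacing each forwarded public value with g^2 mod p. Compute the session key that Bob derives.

21

Bob receives Eve's public value M = 10^2 mod 47 instead of the honest one.
10^1 ≡ 10 (mod 47)
10^2 = (10^1)^2 ≡ 10^2 = 100 ≡ 6 (mod 47)
So M = 6. Bob computes K = M^5 mod 47.
6^1 ≡ 6 (mod 47)
6^2 = (6^1)^2 ≡ 6^2 = 36 ≡ 36 (mod 47)
6^4 = (6^2)^2 ≡ 36^2 = 1296 ≡ 27 (mod 47)
6^5 = 6^4 · 6^1 ≡ 27 · 6 ≡ 21 (mod 47).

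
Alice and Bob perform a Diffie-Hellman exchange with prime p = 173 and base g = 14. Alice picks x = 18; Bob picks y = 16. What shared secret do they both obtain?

Alice sends A = g^x mod p = 14^18 mod 173.
14^1 ≡ 14 (mod 173)
14^2 = (14^1)^2 ≡ 14^2 = 196 ≡ 23 (mod 173)
14^4 = (14^2)^2 ≡ 23^2 = 529 ≡ 10 (mod 173)
14^8 = (14^4)^2 ≡ 10^2 = 100 ≡ 100 (mod 173)
14^16 = (14^8)^2 ≡ 100^2 = 10000 ≡ 139 (mod 173)
14^18 = 14^16 · 14^2 ≡ 139 · 23 ≡ 83 (mod 173).
So A = 83. Bob then computes K = A^y mod p = 83^16 mod 173.
83^1 ≡ 83 (mod 173)
83^2 = (83^1)^2 ≡ 83^2 = 6889 ≡ 142 (mod 173)
83^4 = (83^2)^2 ≡ 142^2 = 20164 ≡ 96 (mod 173)
83^8 = (83^4)^2 ≡ 96^2 = 9216 ≡ 47 (mod 173)
83^16 = (83^8)^2 ≡ 47^2 = 2209 ≡ 133 (mod 173)

133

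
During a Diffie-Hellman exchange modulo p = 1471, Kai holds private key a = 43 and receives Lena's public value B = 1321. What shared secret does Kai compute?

1253

Shared key K = 1321^43 mod 1471.
1321^1 ≡ 1321 (mod 1471)
1321^2 = (1321^1)^2 ≡ 1321^2 = 1745041 ≡ 435 (mod 1471)
1321^4 = (1321^2)^2 ≡ 435^2 = 189225 ≡ 937 (mod 1471)
1321^8 = (1321^4)^2 ≡ 937^2 = 877969 ≡ 1253 (mod 1471)
1321^16 = (1321^8)^2 ≡ 1253^2 = 1570009 ≡ 452 (mod 1471)
1321^32 = (1321^16)^2 ≡ 452^2 = 204304 ≡ 1306 (mod 1471)
1321^43 = 1321^32 · 1321^8 · 1321^2 · 1321^1 ≡ 1306 · 1253 · 435 · 1321 ≡ 1253 (mod 1471).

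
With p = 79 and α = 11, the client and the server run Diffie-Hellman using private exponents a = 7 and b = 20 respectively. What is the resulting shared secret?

2

The client sends A = α^a mod p = 11^7 mod 79.
11^1 ≡ 11 (mod 79)
11^2 = (11^1)^2 ≡ 11^2 = 121 ≡ 42 (mod 79)
11^4 = (11^2)^2 ≡ 42^2 = 1764 ≡ 26 (mod 79)
11^7 = 11^4 · 11^2 · 11^1 ≡ 26 · 42 · 11 ≡ 4 (mod 79).
So A = 4. The server then computes K = A^b mod p = 4^20 mod 79.
4^1 ≡ 4 (mod 79)
4^2 = (4^1)^2 ≡ 4^2 = 16 ≡ 16 (mod 79)
4^4 = (4^2)^2 ≡ 16^2 = 256 ≡ 19 (mod 79)
4^8 = (4^4)^2 ≡ 19^2 = 361 ≡ 45 (mod 79)
4^16 = (4^8)^2 ≡ 45^2 = 2025 ≡ 50 (mod 79)
4^20 = 4^16 · 4^4 ≡ 50 · 19 ≡ 2 (mod 79).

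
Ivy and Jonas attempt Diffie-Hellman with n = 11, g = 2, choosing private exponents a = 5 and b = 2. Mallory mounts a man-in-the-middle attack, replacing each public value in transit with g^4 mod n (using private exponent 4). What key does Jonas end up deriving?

3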